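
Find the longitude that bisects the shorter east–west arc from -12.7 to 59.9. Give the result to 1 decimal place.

Signed shortest Δλ from -12.7° to +59.9° is +72.6°.
Midpoint longitude = -12.7° + (+72.6°)/2 = -12.7° + 36.3° = +23.6°.

+23.6°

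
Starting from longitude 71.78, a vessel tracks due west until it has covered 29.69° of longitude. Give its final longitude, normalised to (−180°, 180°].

+42.09°

Start at +71.78°; shift −29.69° → +42.09°.
+42.09° already lies in (−180°, 180°].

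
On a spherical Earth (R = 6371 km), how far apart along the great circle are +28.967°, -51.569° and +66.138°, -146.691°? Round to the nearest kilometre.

7307 km

Δλ = -146.691 − -51.569 = -95.122°.
Δφ = 66.138 − 28.967 = 37.171°.
a = sin²(Δφ/2) + cos φ₁ · cos φ₂ · sin²(Δλ/2) = 0.294344.
c = 2·atan2(√a, √(1−a)) = 1.14690 rad → d = 6371·c ≈ 7306.93 km.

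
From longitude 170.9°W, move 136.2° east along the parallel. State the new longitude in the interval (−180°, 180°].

34.7°W

Start at -170.9°; shift +136.2° → -34.7°.
-34.7° already lies in (−180°, 180°].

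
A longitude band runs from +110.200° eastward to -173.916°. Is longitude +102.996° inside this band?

Band width going east from +110.200° to -173.916°: ((-173.916 − 110.200) mod 360) = 75.884°.
Offset of +102.996° east of the west edge: ((102.996 − 110.200) mod 360) = 352.796°.
352.796° > 75.884° ⇒ outside.

No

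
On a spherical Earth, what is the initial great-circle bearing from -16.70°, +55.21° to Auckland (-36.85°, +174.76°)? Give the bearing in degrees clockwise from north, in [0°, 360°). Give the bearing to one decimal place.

Δλ = 174.76 − 55.21 = 119.55°.
θ = atan2( sin Δλ · cos φ₂ , cos φ₁ · sin φ₂ − sin φ₁ · cos φ₂ · cos Δλ )
  = atan2(0.69612, -0.68783) = 134.657° → normalised to [0°, 360°): 134.657°.

134.7°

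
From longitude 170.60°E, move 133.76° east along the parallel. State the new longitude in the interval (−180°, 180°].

55.64°W

Start at +170.60°; shift +133.76° → +304.36°.
+304.36° lies outside (−180°, 180°]; subtract 360° → -55.64°.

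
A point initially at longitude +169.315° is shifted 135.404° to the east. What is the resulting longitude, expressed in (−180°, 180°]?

Start at +169.315°; shift +135.404° → +304.719°.
+304.719° lies outside (−180°, 180°]; subtract 360° → -55.281°.

-55.281°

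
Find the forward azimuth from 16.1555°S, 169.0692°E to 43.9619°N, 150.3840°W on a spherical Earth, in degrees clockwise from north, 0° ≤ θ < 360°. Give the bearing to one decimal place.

29.7°

Δλ = -150.3840 − 169.0692 = -319.4532°; wrapped into (−180°, 180°]: 40.5468°.
θ = atan2( sin Δλ · cos φ₂ , cos φ₁ · sin φ₂ − sin φ₁ · cos φ₂ · cos Δλ )
  = atan2(0.46792, 0.81896) = 29.742° → normalised to [0°, 360°): 29.742°.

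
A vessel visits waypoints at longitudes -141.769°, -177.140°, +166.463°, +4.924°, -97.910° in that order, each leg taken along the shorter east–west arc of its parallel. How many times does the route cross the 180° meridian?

1

Leg 1: -141.769° → -177.140°, shortest Δλ = -35.371° (west) — does not cross 180°.
Leg 2: -177.140° → +166.463°, shortest Δλ = -16.397° (west) — crosses 180°.
Leg 3: +166.463° → +4.924°, shortest Δλ = -161.539° (west) — does not cross 180°.
Leg 4: +4.924° → -97.910°, shortest Δλ = -102.834° (west) — does not cross 180°.
Total crossings: 1.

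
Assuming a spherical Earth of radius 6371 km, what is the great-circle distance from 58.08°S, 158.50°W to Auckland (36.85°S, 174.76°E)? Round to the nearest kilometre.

3060 km

Δλ = 174.76 − -158.50 = 333.26°; wrapped into (−180°, 180°]: -26.74°.
Δφ = -36.85 − -58.08 = 21.23°.
a = sin²(Δφ/2) + cos φ₁ · cos φ₂ · sin²(Δλ/2) = 0.056556.
c = 2·atan2(√a, √(1−a)) = 0.48023 rad → d = 6371·c ≈ 3059.57 km.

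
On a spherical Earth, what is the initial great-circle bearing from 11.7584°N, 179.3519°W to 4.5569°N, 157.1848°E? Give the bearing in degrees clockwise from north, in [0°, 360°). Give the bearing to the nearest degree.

255°

Δλ = 157.1848 − -179.3519 = 336.5367°; wrapped into (−180°, 180°]: -23.4633°.
θ = atan2( sin Δλ · cos φ₂ , cos φ₁ · sin φ₂ − sin φ₁ · cos φ₂ · cos Δλ )
  = atan2(-0.39690, -0.10856) = -105.298° → normalised to [0°, 360°): 254.702°.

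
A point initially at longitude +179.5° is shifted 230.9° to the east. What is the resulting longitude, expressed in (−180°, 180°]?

Start at +179.5°; shift +230.9° → +410.4°.
+410.4° lies outside (−180°, 180°]; subtract 360° → +50.4°.

+50.4°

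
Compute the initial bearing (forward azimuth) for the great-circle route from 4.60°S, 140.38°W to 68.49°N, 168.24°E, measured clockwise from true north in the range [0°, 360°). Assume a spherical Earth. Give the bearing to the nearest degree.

Δλ = 168.24 − -140.38 = 308.62°; wrapped into (−180°, 180°]: -51.38°.
θ = atan2( sin Δλ · cos φ₂ , cos φ₁ · sin φ₂ − sin φ₁ · cos φ₂ · cos Δλ )
  = atan2(-0.28648, 0.94571) = -16.853° → normalised to [0°, 360°): 343.147°.

343°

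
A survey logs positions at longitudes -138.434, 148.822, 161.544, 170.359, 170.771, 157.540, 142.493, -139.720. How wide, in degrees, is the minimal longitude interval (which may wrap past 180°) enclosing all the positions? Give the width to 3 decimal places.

Sort the longitudes: -139.720°, -138.434°, +142.493°, +148.822°, +157.540°, +161.544°, +170.359°, +170.771°.
Eastward gaps between consecutive values (wrapping around): 1.286°, 280.927°, 6.329°, 8.718°, 4.004°, 8.815°, 0.412°, 49.509°.
Largest gap = 280.927° ⇒ minimal covering band is its complement: 360° − 280.927° = 79.073°.
Band runs from +142.493° eastward to -138.434°, crossing the antimeridian.

79.073°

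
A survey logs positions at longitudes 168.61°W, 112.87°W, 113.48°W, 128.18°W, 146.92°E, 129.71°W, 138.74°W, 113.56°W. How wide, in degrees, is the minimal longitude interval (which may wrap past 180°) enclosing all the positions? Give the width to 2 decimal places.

Sort the longitudes: -168.61°, -138.74°, -129.71°, -128.18°, -113.56°, -113.48°, -112.87°, +146.92°.
Eastward gaps between consecutive values (wrapping around): 29.87°, 9.03°, 1.53°, 14.62°, 0.08°, 0.61°, 259.79°, 44.47°.
Largest gap = 259.79° ⇒ minimal covering band is its complement: 360° − 259.79° = 100.21°.
Band runs from +146.92° eastward to -112.87°, crossing the antimeridian.

100.21°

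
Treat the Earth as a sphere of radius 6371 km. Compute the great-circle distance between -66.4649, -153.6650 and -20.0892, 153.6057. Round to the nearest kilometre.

6358 km

Δλ = 153.6057 − -153.6650 = 307.2707°; wrapped into (−180°, 180°]: -52.7293°.
Δφ = -20.0892 − -66.4649 = 46.3757°.
a = sin²(Δφ/2) + cos φ₁ · cos φ₂ · sin²(Δλ/2) = 0.228993.
c = 2·atan2(√a, √(1−a)) = 0.99797 rad → d = 6371·c ≈ 6358.04 km.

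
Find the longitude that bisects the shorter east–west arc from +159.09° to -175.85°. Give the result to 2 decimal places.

+171.62°

Signed shortest Δλ from +159.09° to -175.85° is +25.06°.
Midpoint longitude = +159.09° + (+25.06°)/2 = +159.09° + 12.53° = +171.62°.
(The naïve average (+159.09 + -175.85)/2 = -8.38° is on the wrong side of the globe.)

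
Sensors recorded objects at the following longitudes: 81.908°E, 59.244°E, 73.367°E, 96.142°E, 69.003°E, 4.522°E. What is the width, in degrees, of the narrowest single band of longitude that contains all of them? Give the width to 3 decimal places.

Sort the longitudes: +4.522°, +59.244°, +69.003°, +73.367°, +81.908°, +96.142°.
Eastward gaps between consecutive values (wrapping around): 54.722°, 9.759°, 4.364°, 8.541°, 14.234°, 268.380°.
Largest gap = 268.380° ⇒ minimal covering band is its complement: 360° − 268.380° = 91.620°.
Band runs from +4.522° eastward to +96.142°.

91.620°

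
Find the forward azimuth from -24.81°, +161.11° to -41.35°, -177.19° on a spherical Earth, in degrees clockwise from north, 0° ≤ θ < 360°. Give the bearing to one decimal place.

137.9°

Δλ = -177.19 − 161.11 = -338.30°; wrapped into (−180°, 180°]: 21.70°.
θ = atan2( sin Δλ · cos φ₂ , cos φ₁ · sin φ₂ − sin φ₁ · cos φ₂ · cos Δλ )
  = atan2(0.27756, -0.30701) = 137.883° → normalised to [0°, 360°): 137.883°.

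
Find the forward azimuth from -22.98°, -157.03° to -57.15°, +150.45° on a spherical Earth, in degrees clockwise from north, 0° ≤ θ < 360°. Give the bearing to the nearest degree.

Δλ = 150.45 − -157.03 = 307.48°; wrapped into (−180°, 180°]: -52.52°.
θ = atan2( sin Δλ · cos φ₂ , cos φ₁ · sin φ₂ − sin φ₁ · cos φ₂ · cos Δλ )
  = atan2(-0.43046, -0.64456) = -146.264° → normalised to [0°, 360°): 213.736°.

214°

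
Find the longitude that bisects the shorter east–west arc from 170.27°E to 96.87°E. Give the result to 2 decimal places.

133.57°E

Signed shortest Δλ from +170.27° to +96.87° is -73.40°.
Midpoint longitude = +170.27° + (-73.40°)/2 = +170.27° − 36.70° = +133.57°.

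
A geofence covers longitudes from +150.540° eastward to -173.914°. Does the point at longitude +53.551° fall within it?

Band width going east from +150.540° to -173.914°: ((-173.914 − 150.540) mod 360) = 35.546°.
Offset of +53.551° east of the west edge: ((53.551 − 150.540) mod 360) = 263.011°.
263.011° > 35.546° ⇒ outside.

No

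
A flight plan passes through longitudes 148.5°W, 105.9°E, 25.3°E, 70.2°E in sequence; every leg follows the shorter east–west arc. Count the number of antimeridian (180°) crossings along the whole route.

1

Leg 1: -148.5° → +105.9°, shortest Δλ = -105.6° (west) — crosses 180°.
Leg 2: +105.9° → +25.3°, shortest Δλ = -80.6° (west) — does not cross 180°.
Leg 3: +25.3° → +70.2°, shortest Δλ = 44.9° (east) — does not cross 180°.
Total crossings: 1.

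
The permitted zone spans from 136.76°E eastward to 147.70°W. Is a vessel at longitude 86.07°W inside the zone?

Band width going east from +136.76° to -147.70°: ((-147.70 − 136.76) mod 360) = 75.54°.
Offset of -86.07° east of the west edge: ((-86.07 − 136.76) mod 360) = 137.17°.
137.17° > 75.54° ⇒ outside.

No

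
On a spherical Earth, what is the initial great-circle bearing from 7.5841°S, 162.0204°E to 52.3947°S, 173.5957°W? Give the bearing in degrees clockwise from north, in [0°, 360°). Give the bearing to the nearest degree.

Δλ = -173.5957 − 162.0204 = -335.6161°; wrapped into (−180°, 180°]: 24.3839°.
θ = atan2( sin Δλ · cos φ₂ , cos φ₁ · sin φ₂ − sin φ₁ · cos φ₂ · cos Δλ )
  = atan2(0.25193, -0.71195) = 160.513° → normalised to [0°, 360°): 160.513°.

161°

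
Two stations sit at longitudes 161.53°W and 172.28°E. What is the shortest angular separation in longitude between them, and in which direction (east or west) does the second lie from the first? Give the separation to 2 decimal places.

Raw difference: 172.28 − -161.53 = 333.81°.
Normalise into (−180°, 180°]: 333.81° − 360° = -26.19°.
Negative ⇒ the second point lies to the west; separation 26.19°.

26.19° west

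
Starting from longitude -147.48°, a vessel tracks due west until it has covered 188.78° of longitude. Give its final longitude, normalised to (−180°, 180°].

+23.74°

Start at -147.48°; shift −188.78° → -336.26°.
-336.26° lies outside (−180°, 180°]; add 360° → +23.74°.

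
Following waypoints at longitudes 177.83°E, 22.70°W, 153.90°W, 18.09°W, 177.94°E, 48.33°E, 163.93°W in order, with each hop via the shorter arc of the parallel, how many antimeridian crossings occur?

3

Leg 1: +177.83° → -22.70°, shortest Δλ = 159.47° (east) — crosses 180°.
Leg 2: -22.70° → -153.90°, shortest Δλ = -131.2° (west) — does not cross 180°.
Leg 3: -153.90° → -18.09°, shortest Δλ = 135.81° (east) — does not cross 180°.
Leg 4: -18.09° → +177.94°, shortest Δλ = -163.97° (west) — crosses 180°.
Leg 5: +177.94° → +48.33°, shortest Δλ = -129.61° (west) — does not cross 180°.
Leg 6: +48.33° → -163.93°, shortest Δλ = 147.74° (east) — crosses 180°.
Total crossings: 3.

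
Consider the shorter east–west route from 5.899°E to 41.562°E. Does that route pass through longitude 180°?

No

Signed shortest Δλ = ((41.562 − 5.899 + 180) mod 360) − 180 = 35.663°.
Going east by 35.663° from +5.899° reaches +41.562° without touching 180°.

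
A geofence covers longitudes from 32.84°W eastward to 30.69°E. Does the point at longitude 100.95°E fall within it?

No

Band width going east from -32.84° to +30.69°: ((30.69 − -32.84) mod 360) = 63.53°.
Offset of +100.95° east of the west edge: ((100.95 − -32.84) mod 360) = 133.79°.
133.79° > 63.53° ⇒ outside.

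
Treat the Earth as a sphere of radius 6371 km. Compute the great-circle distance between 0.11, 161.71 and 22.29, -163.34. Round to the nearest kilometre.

4516 km

Δλ = -163.34 − 161.71 = -325.05°; wrapped into (−180°, 180°]: 34.95°.
Δφ = 22.29 − 0.11 = 22.18°.
a = sin²(Δφ/2) + cos φ₁ · cos φ₂ · sin²(Δλ/2) = 0.120434.
c = 2·atan2(√a, √(1−a)) = 0.70882 rad → d = 6371·c ≈ 4515.88 km.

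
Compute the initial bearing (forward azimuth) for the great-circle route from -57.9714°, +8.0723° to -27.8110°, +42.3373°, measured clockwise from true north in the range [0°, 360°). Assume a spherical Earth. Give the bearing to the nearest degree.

53°

Δλ = 42.3373 − 8.0723 = 34.2650°.
θ = atan2( sin Δλ · cos φ₂ , cos φ₁ · sin φ₂ − sin φ₁ · cos φ₂ · cos Δλ )
  = atan2(0.49799, 0.37228) = 53.219° → normalised to [0°, 360°): 53.219°.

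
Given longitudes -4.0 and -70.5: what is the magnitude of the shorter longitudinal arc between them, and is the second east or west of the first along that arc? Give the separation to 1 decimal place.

66.5° west

Raw difference: -70.5 − -4.0 = -66.5°.
Normalise into (−180°, 180°]: -66.5° stays -66.5°.
Negative ⇒ the second point lies to the west; separation 66.5°.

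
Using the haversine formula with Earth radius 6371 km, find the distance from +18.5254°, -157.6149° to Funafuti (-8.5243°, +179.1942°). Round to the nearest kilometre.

Δλ = 179.1942 − -157.6149 = 336.8091°; wrapped into (−180°, 180°]: -23.1909°.
Δφ = -8.5243 − 18.5254 = -27.0497°.
a = sin²(Δφ/2) + cos φ₁ · cos φ₂ · sin²(Δλ/2) = 0.092578.
c = 2·atan2(√a, √(1−a)) = 0.61834 rad → d = 6371·c ≈ 3939.43 km.

3939 km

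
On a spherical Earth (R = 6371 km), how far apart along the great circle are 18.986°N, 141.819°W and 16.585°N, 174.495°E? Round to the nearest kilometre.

Δλ = 174.495 − -141.819 = 316.314°; wrapped into (−180°, 180°]: -43.686°.
Δφ = 16.585 − 18.986 = -2.401°.
a = sin²(Δφ/2) + cos φ₁ · cos φ₂ · sin²(Δλ/2) = 0.125894.
c = 2·atan2(√a, √(1−a)) = 0.72543 rad → d = 6371·c ≈ 4621.74 km.

4622 km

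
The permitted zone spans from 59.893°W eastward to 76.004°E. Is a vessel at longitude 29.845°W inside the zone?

Band width going east from -59.893° to +76.004°: ((76.004 − -59.893) mod 360) = 135.897°.
Offset of -29.845° east of the west edge: ((-29.845 − -59.893) mod 360) = 30.048°.
30.048° ≤ 135.897° ⇒ inside.

Yes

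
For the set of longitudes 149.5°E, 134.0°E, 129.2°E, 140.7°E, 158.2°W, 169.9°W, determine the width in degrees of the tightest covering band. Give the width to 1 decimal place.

72.6°

Sort the longitudes: -169.9°, -158.2°, +129.2°, +134.0°, +140.7°, +149.5°.
Eastward gaps between consecutive values (wrapping around): 11.7°, 287.4°, 4.8°, 6.7°, 8.8°, 40.6°.
Largest gap = 287.4° ⇒ minimal covering band is its complement: 360° − 287.4° = 72.6°.
Band runs from +129.2° eastward to -158.2°, crossing the antimeridian.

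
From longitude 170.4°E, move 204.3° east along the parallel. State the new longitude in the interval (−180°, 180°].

14.7°E

Start at +170.4°; shift +204.3° → +374.7°.
+374.7° lies outside (−180°, 180°]; subtract 360° → +14.7°.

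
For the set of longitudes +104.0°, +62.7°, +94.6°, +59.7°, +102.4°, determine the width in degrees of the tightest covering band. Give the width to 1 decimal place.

Sort the longitudes: +59.7°, +62.7°, +94.6°, +102.4°, +104.0°.
Eastward gaps between consecutive values (wrapping around): 3.0°, 31.9°, 7.8°, 1.6°, 315.7°.
Largest gap = 315.7° ⇒ minimal covering band is its complement: 360° − 315.7° = 44.3°.
Band runs from +59.7° eastward to +104.0°.

44.3°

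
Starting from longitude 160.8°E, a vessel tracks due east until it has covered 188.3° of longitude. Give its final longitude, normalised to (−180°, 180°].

10.9°W

Start at +160.8°; shift +188.3° → +349.1°.
+349.1° lies outside (−180°, 180°]; subtract 360° → -10.9°.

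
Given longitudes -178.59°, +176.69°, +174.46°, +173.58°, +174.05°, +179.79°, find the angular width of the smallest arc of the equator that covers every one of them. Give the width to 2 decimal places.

Sort the longitudes: -178.59°, +173.58°, +174.05°, +174.46°, +176.69°, +179.79°.
Eastward gaps between consecutive values (wrapping around): 352.17°, 0.47°, 0.41°, 2.23°, 3.10°, 1.62°.
Largest gap = 352.17° ⇒ minimal covering band is its complement: 360° − 352.17° = 7.83°.
Band runs from +173.58° eastward to -178.59°, crossing the antimeridian.

7.83°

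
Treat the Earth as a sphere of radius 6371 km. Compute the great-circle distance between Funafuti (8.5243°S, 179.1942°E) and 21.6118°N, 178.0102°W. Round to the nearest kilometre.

3365 km

Δλ = -178.0102 − 179.1942 = -357.2044°; wrapped into (−180°, 180°]: 2.7956°.
Δφ = 21.6118 − -8.5243 = 30.1361°.
a = sin²(Δφ/2) + cos φ₁ · cos φ₂ · sin²(Δλ/2) = 0.068129.
c = 2·atan2(√a, √(1−a)) = 0.52815 rad → d = 6371·c ≈ 3364.84 km.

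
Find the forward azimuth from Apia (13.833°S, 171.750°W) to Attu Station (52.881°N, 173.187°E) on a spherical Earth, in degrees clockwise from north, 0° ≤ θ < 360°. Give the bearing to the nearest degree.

350°

Δλ = 173.187 − -171.750 = 344.937°; wrapped into (−180°, 180°]: -15.063°.
θ = atan2( sin Δλ · cos φ₂ , cos φ₁ · sin φ₂ − sin φ₁ · cos φ₂ · cos Δλ )
  = atan2(-0.15683, 0.91359) = -9.741° → normalised to [0°, 360°): 350.259°.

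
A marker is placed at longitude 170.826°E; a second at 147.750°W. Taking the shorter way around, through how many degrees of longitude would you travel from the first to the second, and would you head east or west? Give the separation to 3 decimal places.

41.424° east

Raw difference: -147.750 − 170.826 = -318.576°.
Normalise into (−180°, 180°]: -318.576° + 360° = 41.424°.
Positive ⇒ the second point lies to the east; separation 41.424°.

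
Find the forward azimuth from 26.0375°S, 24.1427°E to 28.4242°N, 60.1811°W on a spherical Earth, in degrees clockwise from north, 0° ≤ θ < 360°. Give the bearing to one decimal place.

298.0°

Δλ = -60.1811 − 24.1427 = -84.3238°.
θ = atan2( sin Δλ · cos φ₂ , cos φ₁ · sin φ₂ − sin φ₁ · cos φ₂ · cos Δλ )
  = atan2(-0.87514, 0.46587) = -61.972° → normalised to [0°, 360°): 298.028°.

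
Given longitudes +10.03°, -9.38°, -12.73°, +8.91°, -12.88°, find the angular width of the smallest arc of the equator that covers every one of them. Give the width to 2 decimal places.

22.91°

Sort the longitudes: -12.88°, -12.73°, -9.38°, +8.91°, +10.03°.
Eastward gaps between consecutive values (wrapping around): 0.15°, 3.35°, 18.29°, 1.12°, 337.09°.
Largest gap = 337.09° ⇒ minimal covering band is its complement: 360° − 337.09° = 22.91°.
Band runs from -12.88° eastward to +10.03°.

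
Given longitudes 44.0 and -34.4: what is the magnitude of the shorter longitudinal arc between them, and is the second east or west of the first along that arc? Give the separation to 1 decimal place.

78.4° west

Raw difference: -34.4 − 44.0 = -78.4°.
Normalise into (−180°, 180°]: -78.4° stays -78.4°.
Negative ⇒ the second point lies to the west; separation 78.4°.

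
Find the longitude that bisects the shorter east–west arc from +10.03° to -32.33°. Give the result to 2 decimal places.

Signed shortest Δλ from +10.03° to -32.33° is -42.36°.
Midpoint longitude = +10.03° + (-42.36°)/2 = +10.03° − 21.18° = -11.15°.

-11.15°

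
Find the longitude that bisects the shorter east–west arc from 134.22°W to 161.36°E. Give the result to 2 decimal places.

Signed shortest Δλ from -134.22° to +161.36° is -64.42°.
Midpoint longitude = -134.22° + (-64.42°)/2 = -134.22° − 32.21° = -166.43°.
(The naïve average (-134.22 + +161.36)/2 = 13.57° is on the wrong side of the globe.)

166.43°W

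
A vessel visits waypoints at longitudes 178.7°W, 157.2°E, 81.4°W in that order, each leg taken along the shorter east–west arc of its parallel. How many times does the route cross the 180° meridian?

2

Leg 1: -178.7° → +157.2°, shortest Δλ = -24.1° (west) — crosses 180°.
Leg 2: +157.2° → -81.4°, shortest Δλ = 121.4° (east) — crosses 180°.
Total crossings: 2.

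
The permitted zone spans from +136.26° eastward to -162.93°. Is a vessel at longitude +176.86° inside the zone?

Yes

Band width going east from +136.26° to -162.93°: ((-162.93 − 136.26) mod 360) = 60.81°.
Offset of +176.86° east of the west edge: ((176.86 − 136.26) mod 360) = 40.60°.
40.60° ≤ 60.81° ⇒ inside.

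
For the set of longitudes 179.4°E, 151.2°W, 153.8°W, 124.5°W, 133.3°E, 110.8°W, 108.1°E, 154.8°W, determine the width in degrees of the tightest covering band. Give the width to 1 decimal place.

Sort the longitudes: -154.8°, -153.8°, -151.2°, -124.5°, -110.8°, +108.1°, +133.3°, +179.4°.
Eastward gaps between consecutive values (wrapping around): 1.0°, 2.6°, 26.7°, 13.7°, 218.9°, 25.2°, 46.1°, 25.8°.
Largest gap = 218.9° ⇒ minimal covering band is its complement: 360° − 218.9° = 141.1°.
Band runs from +108.1° eastward to -110.8°, crossing the antimeridian.

141.1°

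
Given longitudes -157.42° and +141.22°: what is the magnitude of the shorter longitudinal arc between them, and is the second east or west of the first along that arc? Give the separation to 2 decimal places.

61.36° west

Raw difference: 141.22 − -157.42 = 298.64°.
Normalise into (−180°, 180°]: 298.64° − 360° = -61.36°.
Negative ⇒ the second point lies to the west; separation 61.36°.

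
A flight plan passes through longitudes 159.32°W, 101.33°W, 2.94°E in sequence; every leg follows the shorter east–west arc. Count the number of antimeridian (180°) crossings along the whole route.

Leg 1: -159.32° → -101.33°, shortest Δλ = 57.99° (east) — does not cross 180°.
Leg 2: -101.33° → +2.94°, shortest Δλ = 104.27° (east) — does not cross 180°.
Total crossings: 0.

0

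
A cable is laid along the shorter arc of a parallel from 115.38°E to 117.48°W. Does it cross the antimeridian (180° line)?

Yes

Naïve |-117.48 − 115.38| = 232.86° > 180°, so the shorter arc goes the other way round — across 180°.
Signed shortest Δλ = ((-117.48 − 115.38 + 180) mod 360) − 180 = 127.14°.
Going east by 127.14° from +115.38° passes through 180° before reaching -117.48°.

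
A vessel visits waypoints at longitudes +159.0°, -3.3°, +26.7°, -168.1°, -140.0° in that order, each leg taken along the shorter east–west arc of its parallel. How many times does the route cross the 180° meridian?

Leg 1: +159.0° → -3.3°, shortest Δλ = -162.3° (west) — does not cross 180°.
Leg 2: -3.3° → +26.7°, shortest Δλ = 30.0° (east) — does not cross 180°.
Leg 3: +26.7° → -168.1°, shortest Δλ = 165.2° (east) — crosses 180°.
Leg 4: -168.1° → -140.0°, shortest Δλ = 28.1° (east) — does not cross 180°.
Total crossings: 1.

1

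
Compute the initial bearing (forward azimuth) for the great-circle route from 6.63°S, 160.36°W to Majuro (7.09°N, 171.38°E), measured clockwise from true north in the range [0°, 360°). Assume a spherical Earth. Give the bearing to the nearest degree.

295°

Δλ = 171.38 − -160.36 = 331.74°; wrapped into (−180°, 180°]: -28.26°.
θ = atan2( sin Δλ · cos φ₂ , cos φ₁ · sin φ₂ − sin φ₁ · cos φ₂ · cos Δλ )
  = atan2(-0.46985, 0.22352) = -64.558° → normalised to [0°, 360°): 295.442°.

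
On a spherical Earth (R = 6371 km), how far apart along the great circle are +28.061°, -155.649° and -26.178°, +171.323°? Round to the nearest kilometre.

6988 km

Δλ = 171.323 − -155.649 = 326.972°; wrapped into (−180°, 180°]: -33.028°.
Δφ = -26.178 − 28.061 = -54.239°.
a = sin²(Δφ/2) + cos φ₁ · cos φ₂ · sin²(Δλ/2) = 0.271784.
c = 2·atan2(√a, √(1−a)) = 1.09681 rad → d = 6371·c ≈ 6987.81 km.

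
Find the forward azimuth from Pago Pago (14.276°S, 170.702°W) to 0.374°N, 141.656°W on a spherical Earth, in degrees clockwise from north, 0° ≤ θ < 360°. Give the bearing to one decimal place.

Δλ = -141.656 − -170.702 = 29.046°.
θ = atan2( sin Δλ · cos φ₂ , cos φ₁ · sin φ₂ − sin φ₁ · cos φ₂ · cos Δλ )
  = atan2(0.48550, 0.22190) = 65.437° → normalised to [0°, 360°): 65.437°.

65.4°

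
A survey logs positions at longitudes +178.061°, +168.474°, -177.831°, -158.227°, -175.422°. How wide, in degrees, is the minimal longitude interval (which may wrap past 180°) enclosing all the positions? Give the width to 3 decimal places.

33.299°

Sort the longitudes: -177.831°, -175.422°, -158.227°, +168.474°, +178.061°.
Eastward gaps between consecutive values (wrapping around): 2.409°, 17.195°, 326.701°, 9.587°, 4.108°.
Largest gap = 326.701° ⇒ minimal covering band is its complement: 360° − 326.701° = 33.299°.
Band runs from +168.474° eastward to -158.227°, crossing the antimeridian.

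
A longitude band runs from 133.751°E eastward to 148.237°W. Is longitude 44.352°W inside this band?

No

Band width going east from +133.751° to -148.237°: ((-148.237 − 133.751) mod 360) = 78.012°.
Offset of -44.352° east of the west edge: ((-44.352 − 133.751) mod 360) = 181.897°.
181.897° > 78.012° ⇒ outside.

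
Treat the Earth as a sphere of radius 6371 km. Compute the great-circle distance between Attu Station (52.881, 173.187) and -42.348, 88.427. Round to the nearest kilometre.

13317 km

Δλ = 88.427 − 173.187 = -84.760°.
Δφ = -42.348 − 52.881 = -95.229°.
a = sin²(Δφ/2) + cos φ₁ · cos φ₂ · sin²(Δλ/2) = 0.748205.
c = 2·atan2(√a, √(1−a)) = 2.09026 rad → d = 6371·c ≈ 13317.02 km.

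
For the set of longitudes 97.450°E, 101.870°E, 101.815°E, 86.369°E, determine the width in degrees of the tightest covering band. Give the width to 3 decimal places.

Sort the longitudes: +86.369°, +97.450°, +101.815°, +101.870°.
Eastward gaps between consecutive values (wrapping around): 11.081°, 4.365°, 0.055°, 344.499°.
Largest gap = 344.499° ⇒ minimal covering band is its complement: 360° − 344.499° = 15.501°.
Band runs from +86.369° eastward to +101.870°.

15.501°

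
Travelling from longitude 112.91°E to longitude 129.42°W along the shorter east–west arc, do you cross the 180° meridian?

Naïve |-129.42 − 112.91| = 242.33° > 180°, so the shorter arc goes the other way round — across 180°.
Signed shortest Δλ = ((-129.42 − 112.91 + 180) mod 360) − 180 = 117.67°.
Going east by 117.67° from +112.91° passes through 180° before reaching -129.42°.

Yes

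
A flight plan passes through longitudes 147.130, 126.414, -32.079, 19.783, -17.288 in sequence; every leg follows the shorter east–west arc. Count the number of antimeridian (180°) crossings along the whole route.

Leg 1: +147.130° → +126.414°, shortest Δλ = -20.716° (west) — does not cross 180°.
Leg 2: +126.414° → -32.079°, shortest Δλ = -158.493° (west) — does not cross 180°.
Leg 3: -32.079° → +19.783°, shortest Δλ = 51.862° (east) — does not cross 180°.
Leg 4: +19.783° → -17.288°, shortest Δλ = -37.071° (west) — does not cross 180°.
Total crossings: 0.

0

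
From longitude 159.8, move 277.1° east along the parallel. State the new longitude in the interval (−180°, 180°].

Start at +159.8°; shift +277.1° → +436.9°.
+436.9° lies outside (−180°, 180°]; subtract 360° → +76.9°.

+76.9°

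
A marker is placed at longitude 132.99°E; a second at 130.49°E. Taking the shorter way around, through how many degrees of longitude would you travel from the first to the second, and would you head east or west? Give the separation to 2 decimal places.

Raw difference: 130.49 − 132.99 = -2.5°.
Normalise into (−180°, 180°]: -2.5° stays -2.5°.
Negative ⇒ the second point lies to the west; separation 2.50°.

2.50° west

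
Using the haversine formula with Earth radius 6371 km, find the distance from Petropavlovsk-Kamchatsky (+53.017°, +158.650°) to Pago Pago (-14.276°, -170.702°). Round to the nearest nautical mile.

Δλ = -170.702 − 158.650 = -329.352°; wrapped into (−180°, 180°]: 30.648°.
Δφ = -14.276 − 53.017 = -67.293°.
a = sin²(Δφ/2) + cos φ₁ · cos φ₂ · sin²(Δλ/2) = 0.347709.
c = 2·atan2(√a, √(1−a)) = 1.26130 rad → d = 6371·c ≈ 8035.72 km ≈ 4338.94 nmi.

4339 nmi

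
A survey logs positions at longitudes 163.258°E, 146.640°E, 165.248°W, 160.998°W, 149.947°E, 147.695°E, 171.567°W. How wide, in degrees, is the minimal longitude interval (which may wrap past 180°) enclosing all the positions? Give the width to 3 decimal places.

Sort the longitudes: -171.567°, -165.248°, -160.998°, +146.640°, +147.695°, +149.947°, +163.258°.
Eastward gaps between consecutive values (wrapping around): 6.319°, 4.250°, 307.638°, 1.055°, 2.252°, 13.311°, 25.175°.
Largest gap = 307.638° ⇒ minimal covering band is its complement: 360° − 307.638° = 52.362°.
Band runs from +146.640° eastward to -160.998°, crossing the antimeridian.

52.362°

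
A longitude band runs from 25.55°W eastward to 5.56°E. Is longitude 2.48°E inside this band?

Band width going east from -25.55° to +5.56°: ((5.56 − -25.55) mod 360) = 31.11°.
Offset of +2.48° east of the west edge: ((2.48 − -25.55) mod 360) = 28.03°.
28.03° ≤ 31.11° ⇒ inside.

Yes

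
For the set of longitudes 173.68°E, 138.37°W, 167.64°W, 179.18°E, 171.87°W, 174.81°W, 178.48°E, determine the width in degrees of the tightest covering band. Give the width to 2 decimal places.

47.95°

Sort the longitudes: -174.81°, -171.87°, -167.64°, -138.37°, +173.68°, +178.48°, +179.18°.
Eastward gaps between consecutive values (wrapping around): 2.94°, 4.23°, 29.27°, 312.05°, 4.80°, 0.70°, 6.01°.
Largest gap = 312.05° ⇒ minimal covering band is its complement: 360° − 312.05° = 47.95°.
Band runs from +173.68° eastward to -138.37°, crossing the antimeridian.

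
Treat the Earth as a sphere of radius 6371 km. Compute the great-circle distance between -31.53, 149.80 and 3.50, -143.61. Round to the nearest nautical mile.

4333 nmi

Δλ = -143.61 − 149.80 = -293.41°; wrapped into (−180°, 180°]: 66.59°.
Δφ = 3.50 − -31.53 = 35.03°.
a = sin²(Δφ/2) + cos φ₁ · cos φ₂ · sin²(Δλ/2) = 0.346952.
c = 2·atan2(√a, √(1−a)) = 1.25971 rad → d = 6371·c ≈ 8025.60 km ≈ 4333.48 nmi.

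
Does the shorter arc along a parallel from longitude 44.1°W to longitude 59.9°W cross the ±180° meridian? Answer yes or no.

No

Signed shortest Δλ = ((-59.9 − -44.1 + 180) mod 360) − 180 = -15.8°.
Going west by 15.8° from -44.1° reaches -59.9° without touching 180°.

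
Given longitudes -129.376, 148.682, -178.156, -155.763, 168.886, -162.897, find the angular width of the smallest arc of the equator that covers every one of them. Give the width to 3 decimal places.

81.942°

Sort the longitudes: -178.156°, -162.897°, -155.763°, -129.376°, +148.682°, +168.886°.
Eastward gaps between consecutive values (wrapping around): 15.259°, 7.134°, 26.387°, 278.058°, 20.204°, 12.958°.
Largest gap = 278.058° ⇒ minimal covering band is its complement: 360° − 278.058° = 81.942°.
Band runs from +148.682° eastward to -129.376°, crossing the antimeridian.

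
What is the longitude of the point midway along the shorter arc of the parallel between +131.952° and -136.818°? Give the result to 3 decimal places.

+177.567°

Signed shortest Δλ from +131.952° to -136.818° is +91.230°.
Midpoint longitude = +131.952° + (+91.230°)/2 = +131.952° + 45.615° = +177.567°.
(The naïve average (+131.952 + -136.818)/2 = -2.433° is on the wrong side of the globe.)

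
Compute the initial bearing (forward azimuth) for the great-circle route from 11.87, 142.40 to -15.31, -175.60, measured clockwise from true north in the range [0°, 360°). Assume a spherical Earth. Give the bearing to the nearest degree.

122°

Δλ = -175.60 − 142.40 = -318.00°; wrapped into (−180°, 180°]: 42.00°.
θ = atan2( sin Δλ · cos φ₂ , cos φ₁ · sin φ₂ − sin φ₁ · cos φ₂ · cos Δλ )
  = atan2(0.64538, -0.40583) = 122.162° → normalised to [0°, 360°): 122.162°.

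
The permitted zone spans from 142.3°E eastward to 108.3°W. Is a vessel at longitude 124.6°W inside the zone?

Yes

Band width going east from +142.3° to -108.3°: ((-108.3 − 142.3) mod 360) = 109.4°.
Offset of -124.6° east of the west edge: ((-124.6 − 142.3) mod 360) = 93.1°.
93.1° ≤ 109.4° ⇒ inside.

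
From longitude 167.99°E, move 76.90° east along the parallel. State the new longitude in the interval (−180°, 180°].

115.11°W

Start at +167.99°; shift +76.90° → +244.89°.
+244.89° lies outside (−180°, 180°]; subtract 360° → -115.11°.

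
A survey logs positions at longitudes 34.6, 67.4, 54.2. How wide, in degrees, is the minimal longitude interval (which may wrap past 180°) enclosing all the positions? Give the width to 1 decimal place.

32.8°

Sort the longitudes: +34.6°, +54.2°, +67.4°.
Eastward gaps between consecutive values (wrapping around): 19.6°, 13.2°, 327.2°.
Largest gap = 327.2° ⇒ minimal covering band is its complement: 360° − 327.2° = 32.8°.
Band runs from +34.6° eastward to +67.4°.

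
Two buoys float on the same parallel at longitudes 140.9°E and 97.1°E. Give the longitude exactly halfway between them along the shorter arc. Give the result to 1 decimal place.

Signed shortest Δλ from +140.9° to +97.1° is -43.8°.
Midpoint longitude = +140.9° + (-43.8°)/2 = +140.9° − 21.9° = +119.0°.

119.0°E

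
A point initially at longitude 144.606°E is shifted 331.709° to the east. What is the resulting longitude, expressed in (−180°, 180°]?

Start at +144.606°; shift +331.709° → +476.315°.
+476.315° lies outside (−180°, 180°]; subtract 360° → +116.315°.

116.315°E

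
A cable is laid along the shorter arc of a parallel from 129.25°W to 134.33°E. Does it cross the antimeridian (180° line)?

Naïve |134.33 − -129.25| = 263.58° > 180°, so the shorter arc goes the other way round — across 180°.
Signed shortest Δλ = ((134.33 − -129.25 + 180) mod 360) − 180 = -96.42°.
Going west by 96.42° from -129.25° passes through 180° before reaching +134.33°.

Yes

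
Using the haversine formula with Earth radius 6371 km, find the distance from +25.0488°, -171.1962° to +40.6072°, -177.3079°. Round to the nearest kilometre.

1821 km

Δλ = -177.3079 − -171.1962 = -6.1117°.
Δφ = 40.6072 − 25.0488 = 15.5584°.
a = sin²(Δφ/2) + cos φ₁ · cos φ₂ · sin²(Δλ/2) = 0.020276.
c = 2·atan2(√a, √(1−a)) = 0.28576 rad → d = 6371·c ≈ 1820.56 km.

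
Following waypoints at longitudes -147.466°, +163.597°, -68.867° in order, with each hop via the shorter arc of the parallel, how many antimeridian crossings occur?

Leg 1: -147.466° → +163.597°, shortest Δλ = -48.937° (west) — crosses 180°.
Leg 2: +163.597° → -68.867°, shortest Δλ = 127.536° (east) — crosses 180°.
Total crossings: 2.

2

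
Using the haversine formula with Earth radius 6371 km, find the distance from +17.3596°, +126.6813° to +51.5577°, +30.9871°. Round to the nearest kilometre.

8888 km

Δλ = 30.9871 − 126.6813 = -95.6942°.
Δφ = 51.5577 − 17.3596 = 34.1981°.
a = sin²(Δφ/2) + cos φ₁ · cos φ₂ · sin²(Δλ/2) = 0.412593.
c = 2·atan2(√a, √(1−a)) = 1.39508 rad → d = 6371·c ≈ 8888.05 km.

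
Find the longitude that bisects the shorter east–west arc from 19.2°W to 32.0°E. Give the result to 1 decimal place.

Signed shortest Δλ from -19.2° to +32.0° is +51.2°.
Midpoint longitude = -19.2° + (+51.2°)/2 = -19.2° + 25.6° = +6.4°.

6.4°E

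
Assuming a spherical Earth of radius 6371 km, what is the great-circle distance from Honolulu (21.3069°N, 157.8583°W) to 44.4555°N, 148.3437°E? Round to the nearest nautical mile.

Δλ = 148.3437 − -157.8583 = 306.2020°; wrapped into (−180°, 180°]: -53.7980°.
Δφ = 44.4555 − 21.3069 = 23.1486°.
a = sin²(Δφ/2) + cos φ₁ · cos φ₂ · sin²(Δλ/2) = 0.176371.
c = 2·atan2(√a, √(1−a)) = 0.86681 rad → d = 6371·c ≈ 5522.48 km ≈ 2981.90 nmi.

2982 nmi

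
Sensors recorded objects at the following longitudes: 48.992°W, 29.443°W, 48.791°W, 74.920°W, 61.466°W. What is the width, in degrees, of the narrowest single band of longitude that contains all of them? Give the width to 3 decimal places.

Sort the longitudes: -74.920°, -61.466°, -48.992°, -48.791°, -29.443°.
Eastward gaps between consecutive values (wrapping around): 13.454°, 12.474°, 0.201°, 19.348°, 314.523°.
Largest gap = 314.523° ⇒ minimal covering band is its complement: 360° − 314.523° = 45.477°.
Band runs from -74.920° eastward to -29.443°.

45.477°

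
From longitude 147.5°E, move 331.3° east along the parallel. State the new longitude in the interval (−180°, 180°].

Start at +147.5°; shift +331.3° → +478.8°.
+478.8° lies outside (−180°, 180°]; subtract 360° → +118.8°.

118.8°E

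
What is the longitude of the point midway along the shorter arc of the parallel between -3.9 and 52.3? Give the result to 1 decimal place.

Signed shortest Δλ from -3.9° to +52.3° is +56.2°.
Midpoint longitude = -3.9° + (+56.2°)/2 = -3.9° + 28.1° = +24.2°.

+24.2°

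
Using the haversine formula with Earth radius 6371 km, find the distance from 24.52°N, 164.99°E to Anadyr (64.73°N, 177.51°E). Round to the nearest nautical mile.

Δλ = 177.51 − 164.99 = 12.52°.
Δφ = 64.73 − 24.52 = 40.21°.
a = sin²(Δφ/2) + cos φ₁ · cos φ₂ · sin²(Δλ/2) = 0.122776.
c = 2·atan2(√a, √(1−a)) = 0.71598 rad → d = 6371·c ≈ 4561.53 km ≈ 2463.03 nmi.

2463 nmi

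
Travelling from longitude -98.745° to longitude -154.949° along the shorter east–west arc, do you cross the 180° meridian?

Signed shortest Δλ = ((-154.949 − -98.745 + 180) mod 360) − 180 = -56.204°.
Going west by 56.204° from -98.745° reaches -154.949° without touching 180°.

No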